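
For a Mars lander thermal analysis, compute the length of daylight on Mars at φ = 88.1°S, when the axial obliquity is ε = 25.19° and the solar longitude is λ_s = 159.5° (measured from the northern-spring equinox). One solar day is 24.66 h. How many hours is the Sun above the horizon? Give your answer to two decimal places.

0.00 h

Solar declination: sin δ = sin ε · sin λ_s = sin 25.19° × sin 159.5° = 0.14906, so δ = +8.572°.
cos H₀ = −tan φ · tan δ = 4.5440 ≥ 1, so the Sun never rises (polar night) and H₀ = 0.
Daylight = 2H₀/(2π) × 24.66 h = (0.0000/π) × 24.66 = 0.00 h.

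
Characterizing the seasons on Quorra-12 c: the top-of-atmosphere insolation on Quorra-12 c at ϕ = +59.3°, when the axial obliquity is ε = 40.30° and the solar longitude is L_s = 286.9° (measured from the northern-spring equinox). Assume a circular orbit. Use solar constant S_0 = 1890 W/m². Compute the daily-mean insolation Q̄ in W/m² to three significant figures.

Solar declination: sin δ = sin ε · sin L_s = sin 40.30° × sin 286.9° = -0.61886, so δ = -38.233°.
cos h₀ = −tan(+59.3°) tan(-38.233°) = 1.3269 ≥ 1 ⇒ polar night, h₀ = 0 and Q̄ = 0.

Q̄ ≈ 0.00 W/m²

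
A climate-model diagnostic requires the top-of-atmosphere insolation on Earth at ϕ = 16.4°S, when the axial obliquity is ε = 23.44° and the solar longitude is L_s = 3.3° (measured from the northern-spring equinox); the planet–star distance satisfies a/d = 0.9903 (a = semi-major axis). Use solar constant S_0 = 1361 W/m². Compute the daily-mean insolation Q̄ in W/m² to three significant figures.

Solar declination: sin δ = sin ε · sin L_s = sin 23.44° × sin 3.3° = 0.02290, so δ = +1.312°.
cos h₀ = −tan(-16.4°) tan(+1.312°) = 0.0067, h₀ = 1.5641 rad.
Bracket: h₀ sin ϕ sin δ + cos ϕ cos δ sin h₀ = 1.5641×-0.28234×0.02290 + 0.95931×0.99974×0.99998 = -0.010113 + 0.959041 = 0.948928.
Inverse-square distance factor (a/d)² = 0.9903² = 0.980694.
Q̄ = (S_0/π) × 0.980694 × [bracket] = (1361/π) × 0.980694 × 0.948928 = 403.2 W/m².

Q̄ ≈ 403 W/m²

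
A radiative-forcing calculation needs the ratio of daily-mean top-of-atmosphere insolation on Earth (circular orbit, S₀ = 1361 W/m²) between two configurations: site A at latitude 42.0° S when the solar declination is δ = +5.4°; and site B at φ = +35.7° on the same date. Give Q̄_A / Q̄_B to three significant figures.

— Configuration A (φ=-42.0°):
cos H₀ = −tan(-42.0°) tan(+5.400°) = 0.0851, H₀ = 1.4856 rad.
Bracket: H₀ sin φ sin δ + cos φ cos δ sin H₀ = 1.4856×-0.66913×0.09411 + 0.74314×0.99556×0.99637 = -0.093551 + 0.737155 = 0.643604.
Q̄ = (S₀/π) × [bracket] = (1361/π) × 0.643604 = 278.82 W/m².
— Configuration B (φ=+35.7°):
cos H₀ = −tan(+35.7°) tan(+5.400°) = -0.0679, H₀ = 1.6388 rad.
Bracket: H₀ sin φ sin δ + cos φ cos δ sin H₀ = 1.6388×0.58354×0.09411 + 0.81208×0.99556×0.99769 = 0.089998 + 0.806607 = 0.896605.
Q̄ = (S₀/π) × [bracket] = (1361/π) × 0.896605 = 388.43 W/m².
Ratio Q̄_A / Q̄_B = 278.82 / 388.43 = 0.7178.

Q̄_A / Q̄_B ≈ 0.718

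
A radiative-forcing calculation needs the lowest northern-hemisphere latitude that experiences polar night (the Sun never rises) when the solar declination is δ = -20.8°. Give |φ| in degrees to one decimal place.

|φ| = 69.2°

Polar night requires cos H₀ = −tan φ tan δ ≥ 1, i.e. tan φ tan δ ≤ −1.
The boundary is |tan φ| · |tan δ| = 1, so |φ| = 90° − |δ| = 90° − 20.8° = 69.2° in the northern hemisphere.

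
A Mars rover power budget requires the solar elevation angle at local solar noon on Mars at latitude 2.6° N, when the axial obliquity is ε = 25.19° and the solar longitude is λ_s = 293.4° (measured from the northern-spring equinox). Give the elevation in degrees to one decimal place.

64.4°

Solar declination: sin δ = sin ε · sin λ_s = sin 25.19° × sin 293.4° = -0.39062, so δ = -22.993°.
At local noon the hour angle is zero, so the zenith angle equals |φ − δ| = |+2.6° − (-22.993°)| = 25.593°.
Elevation = 90° − 25.593° = 64.4°.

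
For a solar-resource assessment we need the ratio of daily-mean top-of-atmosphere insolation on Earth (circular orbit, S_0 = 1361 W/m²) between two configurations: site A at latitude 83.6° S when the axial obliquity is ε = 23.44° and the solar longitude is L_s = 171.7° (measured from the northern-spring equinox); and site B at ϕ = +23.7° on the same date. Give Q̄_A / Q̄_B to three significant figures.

Q̄_A / Q̄_B ≈ 0.0385

— Configuration A (ϕ=-83.6°):
Solar declination: sin δ = sin ε · sin L_s = sin 23.44° × sin 171.7° = 0.05742, so δ = +3.292°.
cos h₀ = −tan(-83.6°) tan(+3.292°) = 0.5128, h₀ = 1.0324 rad.
Bracket: h₀ sin ϕ sin δ + cos ϕ cos δ sin h₀ = 1.0324×-0.99377×0.05742 + 0.11147×0.99835×0.85852 = -0.058911 + 0.095541 = 0.036630.
Q̄ = (S_0/π) × [bracket] = (1361/π) × 0.036630 = 15.869 W/m².
— Configuration B (ϕ=+23.7°):
cos h₀ = −tan(+23.7°) tan(+3.292°) = -0.0252, h₀ = 1.5960 rad.
Bracket: h₀ sin ϕ sin δ + cos ϕ cos δ sin h₀ = 1.5960×0.40195×0.05742 + 0.91566×0.99835×0.99968 = 0.036836 + 0.913857 = 0.950693.
Q̄ = (S_0/π) × [bracket] = (1361/π) × 0.950693 = 411.86 W/m².
Ratio Q̄_A / Q̄_B = 15.869 / 411.86 = 0.03853.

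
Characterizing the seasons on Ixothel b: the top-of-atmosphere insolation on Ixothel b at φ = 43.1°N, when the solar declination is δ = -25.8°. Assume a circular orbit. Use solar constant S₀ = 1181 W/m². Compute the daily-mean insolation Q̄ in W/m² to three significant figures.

Q̄ ≈ 97.3 W/m²

cos H₀ = −tan(+43.1°) tan(-25.800°) = 0.4524, H₀ = 1.1014 rad.
Bracket: H₀ sin φ sin δ + cos φ cos δ sin H₀ = 1.1014×0.68327×-0.43523 + 0.73016×0.90032×0.89183 = -0.327534 + 0.586269 = 0.258735.
Q̄ = (S₀/π) × [bracket] = (1181/π) × 0.258735 = 97.26 W/m².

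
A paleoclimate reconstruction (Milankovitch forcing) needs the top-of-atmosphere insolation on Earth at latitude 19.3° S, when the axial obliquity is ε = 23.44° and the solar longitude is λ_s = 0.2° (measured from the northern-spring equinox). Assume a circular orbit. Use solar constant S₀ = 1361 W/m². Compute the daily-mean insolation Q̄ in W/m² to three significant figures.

Q̄ ≈ 409 W/m²

Solar declination: sin δ = sin ε · sin λ_s = sin 23.44° × sin 0.2° = 0.00139, so δ = +0.080°.
cos H₀ = −tan(-19.3°) tan(+0.080°) = 0.0005, H₀ = 1.5703 rad.
Bracket: H₀ sin φ sin δ + cos φ cos δ sin H₀ = 1.5703×-0.33051×0.00139 + 0.94380×1.00000×1.00000 = -0.000721 + 0.943800 = 0.943079.
Q̄ = (S₀/π) × [bracket] = (1361/π) × 0.943079 = 408.6 W/m².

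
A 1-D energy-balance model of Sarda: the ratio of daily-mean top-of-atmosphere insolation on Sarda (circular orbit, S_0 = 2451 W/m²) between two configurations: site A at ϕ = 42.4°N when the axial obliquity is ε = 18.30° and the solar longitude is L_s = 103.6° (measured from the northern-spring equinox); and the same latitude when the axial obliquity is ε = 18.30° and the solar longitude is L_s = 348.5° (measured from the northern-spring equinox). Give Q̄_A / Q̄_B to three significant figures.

Q̄_A / Q̄_B ≈ 1.57

— Configuration A (ϕ=+42.4°):
Solar declination: sin δ = sin ε · sin L_s = sin 18.30° × sin 103.6° = 0.30519, so δ = +17.770°.
cos h₀ = −tan(+42.4°) tan(+17.770°) = -0.2926, h₀ = 1.8678 rad.
Bracket: h₀ sin ϕ sin δ + cos ϕ cos δ sin h₀ = 1.8678×0.67430×0.30519 + 0.73846×0.95229×0.95622 = 0.384374 + 0.672441 = 1.056815.
Q̄ = (S_0/π) × [bracket] = (2451/π) × 1.056815 = 824.50 W/m².
— Configuration B (ϕ=+42.4°):
Solar declination: sin δ = sin ε · sin L_s = sin 18.30° × sin 348.5° = -0.06260, so δ = -3.589°.
cos h₀ = −tan(+42.4°) tan(-3.589°) = 0.0573, h₀ = 1.5135 rad.
Bracket: h₀ sin ϕ sin δ + cos ϕ cos δ sin h₀ = 1.5135×0.67430×-0.06260 + 0.73846×0.99804×0.99836 = -0.063887 + 0.735804 = 0.671917.
Q̄ = (S_0/π) × [bracket] = (2451/π) × 0.671917 = 524.21 W/m².
Ratio Q̄_A / Q̄_B = 824.50 / 524.21 = 1.573.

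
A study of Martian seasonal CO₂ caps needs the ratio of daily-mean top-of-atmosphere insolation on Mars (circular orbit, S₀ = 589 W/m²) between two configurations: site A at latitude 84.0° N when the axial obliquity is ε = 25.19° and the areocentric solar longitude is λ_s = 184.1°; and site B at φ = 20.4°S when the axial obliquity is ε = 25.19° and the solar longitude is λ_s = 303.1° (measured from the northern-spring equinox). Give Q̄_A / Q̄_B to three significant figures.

— Configuration A (φ=+84.0°):
sin δ = sin 25.19° × sin 184.1° = -0.03043, so δ = -1.744°.
cos H₀ = −tan(+84.0°) tan(-1.744°) = 0.2897, H₀ = 1.2769 rad.
Bracket: H₀ sin φ sin δ + cos φ cos δ sin H₀ = 1.2769×0.99452×-0.03043 + 0.10453×0.99954×0.95713 = -0.038643 + 0.100003 = 0.061360.
Q̄ = (S₀/π) × [bracket] = (589/π) × 0.061360 = 11.504 W/m².
— Configuration B (φ=-20.4°):
Solar declination: sin δ = sin ε · sin λ_s = sin 25.19° × sin 303.1° = -0.35655, so δ = -20.889°.
cos H₀ = −tan(-20.4°) tan(-20.889°) = -0.1419, H₀ = 1.7132 rad.
Bracket: H₀ sin φ sin δ + cos φ cos δ sin H₀ = 1.7132×-0.34857×-0.35655 + 0.93728×0.93428×0.98988 = 0.212921 + 0.866820 = 1.079741.
Q̄ = (S₀/π) × [bracket] = (589/π) × 1.079741 = 202.43 W/m².
Ratio Q̄_A / Q̄_B = 11.504 / 202.43 = 0.05683.

Q̄_A / Q̄_B ≈ 0.0568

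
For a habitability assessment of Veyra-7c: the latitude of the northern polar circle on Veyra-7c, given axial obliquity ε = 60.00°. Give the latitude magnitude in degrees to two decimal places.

The polar circle is the lowest latitude that experiences at least one full rotation of continuous daylight at the northern-summer solstice; it lies at |φ| = 90° − ε = 90° − 60.00° = 30.00°.

30.00°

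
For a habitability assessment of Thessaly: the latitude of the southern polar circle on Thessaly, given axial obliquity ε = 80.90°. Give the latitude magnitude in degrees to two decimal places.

The polar circle is the lowest latitude that experiences at least one full rotation of continuous darkness at the northern-summer solstice; it lies at |φ| = 90° − ε = 90° − 80.90° = 9.10°.

9.10°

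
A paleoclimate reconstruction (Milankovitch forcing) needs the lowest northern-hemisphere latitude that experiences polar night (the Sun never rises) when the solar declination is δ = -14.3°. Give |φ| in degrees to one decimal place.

Polar night requires cos H₀ = −tan φ tan δ ≥ 1, i.e. tan φ tan δ ≤ −1.
The boundary is |tan φ| · |tan δ| = 1, so |φ| = 90° − |δ| = 90° − 14.3° = 75.7° in the northern hemisphere.

|φ| = 75.7°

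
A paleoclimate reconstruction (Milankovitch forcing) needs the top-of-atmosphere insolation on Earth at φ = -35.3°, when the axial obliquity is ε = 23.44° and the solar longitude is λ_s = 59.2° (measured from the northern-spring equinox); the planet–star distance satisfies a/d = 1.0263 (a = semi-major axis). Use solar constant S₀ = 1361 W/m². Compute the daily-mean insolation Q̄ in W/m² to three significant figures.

Solar declination: sin δ = sin ε · sin λ_s = sin 23.44° × sin 59.2° = 0.34168, so δ = +19.980°.
cos H₀ = −tan(-35.3°) tan(+19.980°) = 0.2574, H₀ = 1.3104 rad.
Bracket: H₀ sin φ sin δ + cos φ cos δ sin H₀ = 1.3104×-0.57786×0.34168 + 0.81614×0.93981×0.96630 = -0.258730 + 0.741168 = 0.482438.
Inverse-square distance factor (a/d)² = 1.0263² = 1.053292.
Q̄ = (S₀/π) × 1.053292 × [bracket] = (1361/π) × 1.053292 × 0.482438 = 220.1 W/m².

Q̄ ≈ 220 W/m²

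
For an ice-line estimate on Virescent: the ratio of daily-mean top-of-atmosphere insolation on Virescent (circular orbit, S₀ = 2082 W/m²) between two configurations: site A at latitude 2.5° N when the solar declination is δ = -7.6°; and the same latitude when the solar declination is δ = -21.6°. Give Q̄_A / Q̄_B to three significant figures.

— Configuration A (φ=+2.5°):
cos H₀ = −tan(+2.5°) tan(-7.600°) = 0.0058, H₀ = 1.5650 rad.
Bracket: H₀ sin φ sin δ + cos φ cos δ sin H₀ = 1.5650×0.04362×-0.13226 + 0.99905×0.99122×0.99998 = -0.009029 + 0.990259 = 0.981230.
Q̄ = (S₀/π) × [bracket] = (2082/π) × 0.981230 = 650.28 W/m².
— Configuration B (φ=+2.5°):
cos H₀ = −tan(+2.5°) tan(-21.600°) = 0.0173, H₀ = 1.5535 rad.
Bracket: H₀ sin φ sin δ + cos φ cos δ sin H₀ = 1.5535×0.04362×-0.36812 + 0.99905×0.92978×0.99985 = -0.024945 + 0.928757 = 0.903812.
Q̄ = (S₀/π) × [bracket] = (2082/π) × 0.903812 = 598.98 W/m².
Ratio Q̄_A / Q̄_B = 650.28 / 598.98 = 1.086.

Q̄_A / Q̄_B ≈ 1.09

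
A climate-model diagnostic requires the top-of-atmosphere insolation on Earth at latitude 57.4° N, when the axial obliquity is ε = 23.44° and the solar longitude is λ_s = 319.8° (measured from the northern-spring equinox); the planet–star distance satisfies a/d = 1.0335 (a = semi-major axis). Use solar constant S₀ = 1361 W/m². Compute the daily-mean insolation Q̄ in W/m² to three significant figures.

Q̄ ≈ 105 W/m²

Solar declination: sin δ = sin ε · sin λ_s = sin 23.44° × sin 319.8° = -0.25676, so δ = -14.878°.
cos H₀ = −tan(+57.4°) tan(-14.878°) = 0.4154, H₀ = 1.1424 rad.
Bracket: H₀ sin φ sin δ + cos φ cos δ sin H₀ = 1.1424×0.84245×-0.25676 + 0.53877×0.96648×0.90964 = -0.247110 + 0.473659 = 0.226549.
Inverse-square distance factor (a/d)² = 1.0335² = 1.068122.
Q̄ = (S₀/π) × 1.068122 × [bracket] = (1361/π) × 1.068122 × 0.226549 = 104.8 W/m².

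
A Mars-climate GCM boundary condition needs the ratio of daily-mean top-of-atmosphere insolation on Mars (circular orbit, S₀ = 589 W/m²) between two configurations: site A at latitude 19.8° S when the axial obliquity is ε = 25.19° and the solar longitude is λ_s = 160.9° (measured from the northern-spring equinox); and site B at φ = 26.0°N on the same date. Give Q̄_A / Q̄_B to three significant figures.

— Configuration A (φ=-19.8°):
Solar declination: sin δ = sin ε · sin λ_s = sin 25.19° × sin 160.9° = 0.13927, so δ = +8.006°.
cos H₀ = −tan(-19.8°) tan(+8.006°) = 0.0506, H₀ = 1.5201 rad.
Bracket: H₀ sin φ sin δ + cos φ cos δ sin H₀ = 1.5201×-0.33874×0.13927 + 0.94088×0.99025×0.99872 = -0.071713 + 0.930514 = 0.858801.
Q̄ = (S₀/π) × [bracket] = (589/π) × 0.858801 = 161.01 W/m².
— Configuration B (φ=+26.0°):
cos H₀ = −tan(+26.0°) tan(+8.006°) = -0.0686, H₀ = 1.6394 rad.
Bracket: H₀ sin φ sin δ + cos φ cos δ sin H₀ = 1.6394×0.43837×0.13927 + 0.89879×0.99025×0.99764 = 0.100088 + 0.887926 = 0.988014.
Q̄ = (S₀/π) × [bracket] = (589/π) × 0.988014 = 185.24 W/m².
Ratio Q̄_A / Q̄_B = 161.01 / 185.24 = 0.8692.

Q̄_A / Q̄_B ≈ 0.869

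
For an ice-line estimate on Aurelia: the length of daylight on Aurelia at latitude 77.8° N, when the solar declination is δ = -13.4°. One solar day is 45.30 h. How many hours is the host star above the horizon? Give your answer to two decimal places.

0.00 h

cos h₀ = −tan ϕ · tan δ = 1.1019 ≥ 1, so the host star never rises (polar night) and h₀ = 0.
Daylight = 2h₀/(2π) × 45.30 h = (0.0000/π) × 45.30 = 0.00 h.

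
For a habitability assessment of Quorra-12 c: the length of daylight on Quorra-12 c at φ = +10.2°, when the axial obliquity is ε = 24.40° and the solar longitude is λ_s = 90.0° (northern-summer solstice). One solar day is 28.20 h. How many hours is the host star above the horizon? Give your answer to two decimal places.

14.83 h

Solar declination: sin δ = sin ε · sin λ_s = sin 24.40° × sin 90.0° = 0.41310, so δ = +24.400°.
cos H₀ = −tan φ · tan δ = −tan(+10.2°) × tan(+24.400°) = -0.0816, so H₀ = 1.6525 rad = 94.68°.
Daylight = 2H₀/(2π) × 28.20 h = (1.6525/π) × 28.20 = 14.83 h.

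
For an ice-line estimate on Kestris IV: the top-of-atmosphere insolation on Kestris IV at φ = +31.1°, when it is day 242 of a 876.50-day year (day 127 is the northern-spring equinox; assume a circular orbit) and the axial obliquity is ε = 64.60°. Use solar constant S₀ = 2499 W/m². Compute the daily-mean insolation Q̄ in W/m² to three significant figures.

Q̄ ≈ 1.01e+03 W/m²

Solar longitude: λ_s = 360° × (242 − 127)/876.50 = 47.233°.
sin δ = sin 64.60° × sin 47.233° = 0.66316, so δ = +41.541°.
cos H₀ = −tan(+31.1°) tan(+41.541°) = -0.5345, H₀ = 2.1347 rad.
Bracket: H₀ sin φ sin δ + cos φ cos δ sin H₀ = 2.1347×0.51653×0.66316 + 0.85627×0.74848×0.84518 = 0.731224 + 0.541677 = 1.272901.
Q̄ = (S₀/π) × [bracket] = (2499/π) × 1.272901 = 1013 W/m².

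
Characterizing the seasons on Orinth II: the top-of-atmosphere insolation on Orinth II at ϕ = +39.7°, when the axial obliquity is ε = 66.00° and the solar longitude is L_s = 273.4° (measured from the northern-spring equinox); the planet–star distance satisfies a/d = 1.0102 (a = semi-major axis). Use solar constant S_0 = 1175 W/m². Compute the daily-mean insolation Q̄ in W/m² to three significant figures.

Q̄ ≈ 0.00 W/m²

Solar declination: sin δ = sin ε · sin L_s = sin 66.00° × sin 273.4° = -0.91194, so δ = -65.774°.
cos h₀ = −tan(+39.7°) tan(-65.774°) = 1.8451 ≥ 1 ⇒ polar night, h₀ = 0 and Q̄ = 0.
Inverse-square distance factor (a/d)² = 1.0102² = 1.020504.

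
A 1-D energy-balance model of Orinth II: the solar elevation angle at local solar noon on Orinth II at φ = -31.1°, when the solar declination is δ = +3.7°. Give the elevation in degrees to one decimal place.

55.2°

At local noon the hour angle is zero, so the zenith angle equals |φ − δ| = |-31.1° − (+3.700°)| = 34.800°.
Elevation = 90° − 34.800° = 55.2°.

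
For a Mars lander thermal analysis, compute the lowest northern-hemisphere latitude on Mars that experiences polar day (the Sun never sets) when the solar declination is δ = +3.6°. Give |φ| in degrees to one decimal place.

|φ| = 86.4°

Polar day requires cos H₀ = −tan φ tan δ ≤ −1, i.e. tan φ tan δ ≥ 1.
The boundary is |tan φ| · |tan δ| = 1, so |φ| = 90° − |δ| = 90° − 3.6° = 86.4° in the northern hemisphere.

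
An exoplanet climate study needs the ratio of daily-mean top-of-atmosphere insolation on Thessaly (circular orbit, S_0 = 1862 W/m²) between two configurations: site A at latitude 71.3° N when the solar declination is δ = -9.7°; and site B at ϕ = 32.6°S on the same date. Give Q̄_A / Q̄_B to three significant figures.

— Configuration A (ϕ=+71.3°):
cos h₀ = −tan(+71.3°) tan(-9.700°) = 0.5050, h₀ = 1.0414 rad.
Bracket: h₀ sin ϕ sin δ + cos ϕ cos δ sin h₀ = 1.0414×0.94721×-0.16849 + 0.32061×0.98570×0.86312 = -0.166203 + 0.272768 = 0.106565.
Q̄ = (S_0/π) × [bracket] = (1862/π) × 0.106565 = 63.160 W/m².
— Configuration B (ϕ=-32.6°):
cos h₀ = −tan(-32.6°) tan(-9.700°) = -0.1093, h₀ = 1.6803 rad.
Bracket: h₀ sin ϕ sin δ + cos ϕ cos δ sin h₀ = 1.6803×-0.53877×-0.16849 + 0.84245×0.98570×0.99401 = 0.152533 + 0.825429 = 0.977962.
Q̄ = (S_0/π) × [bracket] = (1862/π) × 0.977962 = 579.63 W/m².
Ratio Q̄_A / Q̄_B = 63.160 / 579.63 = 0.1090.

Q̄_A / Q̄_B ≈ 0.109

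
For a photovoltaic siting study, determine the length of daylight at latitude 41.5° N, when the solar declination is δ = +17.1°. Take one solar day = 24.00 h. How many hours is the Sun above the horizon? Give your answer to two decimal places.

14.11 h

cos H₀ = −tan φ · tan δ = −tan(+41.5°) × tan(+17.100°) = -0.2722, so H₀ = 1.8465 rad = 105.79°.
Daylight = 2H₀/(2π) × 24.00 h = (1.8465/π) × 24.00 = 14.11 h.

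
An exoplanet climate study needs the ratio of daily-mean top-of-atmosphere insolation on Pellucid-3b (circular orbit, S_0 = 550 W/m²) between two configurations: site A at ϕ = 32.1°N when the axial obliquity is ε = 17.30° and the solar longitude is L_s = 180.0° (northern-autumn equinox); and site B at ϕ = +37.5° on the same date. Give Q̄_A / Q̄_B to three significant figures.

Q̄_A / Q̄_B ≈ 1.07

— Configuration A (ϕ=+32.1°):
Solar declination: sin δ = sin ε · sin L_s = sin 17.30° × sin 180.0° = 0.00000, so δ = +0.000°.
cos h₀ = −tan(+32.1°) tan(+0.000°) = -0.0000, h₀ = 1.5708 rad.
Bracket: h₀ sin ϕ sin δ + cos ϕ cos δ sin h₀ = 1.5708×0.53140×0.00000 + 0.84712×1.00000×1.00000 = 0.000000 + 0.847120 = 0.847120.
Q̄ = (S_0/π) × [bracket] = (550/π) × 0.847120 = 148.31 W/m².
— Configuration B (ϕ=+37.5°):
cos h₀ = −tan(+37.5°) tan(+0.000°) = -0.0000, h₀ = 1.5708 rad.
Bracket: h₀ sin ϕ sin δ + cos ϕ cos δ sin h₀ = 1.5708×0.60876×0.00000 + 0.79335×1.00000×1.00000 = 0.000000 + 0.793350 = 0.793350.
Q̄ = (S_0/π) × [bracket] = (550/π) × 0.793350 = 138.89 W/m².
Ratio Q̄_A / Q̄_B = 148.31 / 138.89 = 1.068.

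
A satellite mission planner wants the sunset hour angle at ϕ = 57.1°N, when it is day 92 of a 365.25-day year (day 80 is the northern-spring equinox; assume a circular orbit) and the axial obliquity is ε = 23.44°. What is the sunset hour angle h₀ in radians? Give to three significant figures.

h₀ = 1.70 rad

Solar longitude: L_s = 360° × (92 − 80)/365.25 = 11.828°.
sin δ = sin 23.44° × sin 11.828° = 0.08153, so δ = +4.677°.
cos h₀ = −tan ϕ · tan δ = −tan(+57.1°) × tan(+4.677°) = -0.1265, so h₀ = 1.6976 rad = 97.26°.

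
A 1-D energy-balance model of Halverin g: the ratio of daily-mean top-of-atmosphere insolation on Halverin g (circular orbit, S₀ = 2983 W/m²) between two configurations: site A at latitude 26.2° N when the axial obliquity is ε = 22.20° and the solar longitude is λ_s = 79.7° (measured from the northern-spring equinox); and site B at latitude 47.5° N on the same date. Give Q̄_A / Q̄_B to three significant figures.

Q̄_A / Q̄_B ≈ 0.990

— Configuration A (φ=+26.2°):
Solar declination: sin δ = sin ε · sin λ_s = sin 22.20° × sin 79.7° = 0.37175, so δ = +21.824°.
cos H₀ = −tan(+26.2°) tan(+21.824°) = -0.1970, H₀ = 1.7691 rad.
Bracket: H₀ sin φ sin δ + cos φ cos δ sin H₀ = 1.7691×0.44151×0.37175 + 0.89726×0.92833×0.98039 = 0.290365 + 0.816619 = 1.106984.
Q̄ = (S₀/π) × [bracket] = (2983/π) × 1.106984 = 1051.1 W/m².
— Configuration B (φ=+47.5°):
cos H₀ = −tan(+47.5°) tan(+21.824°) = -0.4370, H₀ = 2.0231 rad.
Bracket: H₀ sin φ sin δ + cos φ cos δ sin H₀ = 2.0231×0.73728×0.37175 + 0.67559×0.92833×0.89945 = 0.554499 + 0.564108 = 1.118607.
Q̄ = (S₀/π) × [bracket] = (2983/π) × 1.118607 = 1062.1 W/m².
Ratio Q̄_A / Q̄_B = 1051.1 / 1062.1 = 0.9896.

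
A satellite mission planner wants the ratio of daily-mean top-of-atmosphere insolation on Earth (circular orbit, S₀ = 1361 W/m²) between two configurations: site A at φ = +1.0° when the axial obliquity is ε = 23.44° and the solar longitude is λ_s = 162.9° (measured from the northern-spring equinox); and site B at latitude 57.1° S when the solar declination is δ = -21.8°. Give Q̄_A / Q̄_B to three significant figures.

Q̄_A / Q̄_B ≈ 0.911

— Configuration A (φ=+1.0°):
Solar declination: sin δ = sin ε · sin λ_s = sin 23.44° × sin 162.9° = 0.11697, so δ = +6.717°.
cos H₀ = −tan(+1.0°) tan(+6.717°) = -0.0021, H₀ = 1.5729 rad.
Bracket: H₀ sin φ sin δ + cos φ cos δ sin H₀ = 1.5729×0.01745×0.11697 + 0.99985×0.99314×1.00000 = 0.003210 + 0.992991 = 0.996201.
Q̄ = (S₀/π) × [bracket] = (1361/π) × 0.996201 = 431.57 W/m².
— Configuration B (φ=-57.1°):
cos H₀ = −tan(-57.1°) tan(-21.800°) = -0.6183, H₀ = 2.2373 rad.
Bracket: H₀ sin φ sin δ + cos φ cos δ sin H₀ = 2.2373×-0.83962×-0.37137 + 0.54317×0.92849×0.78597 = 0.697612 + 0.396387 = 1.093999.
Q̄ = (S₀/π) × [bracket] = (1361/π) × 1.093999 = 473.94 W/m².
Ratio Q̄_A / Q̄_B = 431.57 / 473.94 = 0.9106.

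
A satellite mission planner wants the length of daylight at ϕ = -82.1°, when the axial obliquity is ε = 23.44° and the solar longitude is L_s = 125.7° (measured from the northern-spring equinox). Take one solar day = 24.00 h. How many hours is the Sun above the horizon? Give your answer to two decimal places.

Solar declination: sin δ = sin ε · sin L_s = sin 23.44° × sin 125.7° = 0.32304, so δ = +18.847°.
cos h₀ = −tan ϕ · tan δ = 2.4599 ≥ 1, so the Sun never rises (polar night) and h₀ = 0.
Daylight = 2h₀/(2π) × 24.00 h = (0.0000/π) × 24.00 = 0.00 h.

0.00 h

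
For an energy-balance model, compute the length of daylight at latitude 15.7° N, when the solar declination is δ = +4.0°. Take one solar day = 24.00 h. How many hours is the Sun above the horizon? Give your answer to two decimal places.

cos H₀ = −tan φ · tan δ = −tan(+15.7°) × tan(+4.000°) = -0.0197, so H₀ = 1.5905 rad = 91.13°.
Daylight = 2H₀/(2π) × 24.00 h = (1.5905/π) × 24.00 = 12.15 h.

12.15 h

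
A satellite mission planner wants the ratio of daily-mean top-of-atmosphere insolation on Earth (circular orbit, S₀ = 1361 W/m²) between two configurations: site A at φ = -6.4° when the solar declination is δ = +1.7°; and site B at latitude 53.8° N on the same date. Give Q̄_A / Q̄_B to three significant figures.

Q̄_A / Q̄_B ≈ 1.57

— Configuration A (φ=-6.4°):
cos H₀ = −tan(-6.4°) tan(+1.700°) = 0.0033, H₀ = 1.5675 rad.
Bracket: H₀ sin φ sin δ + cos φ cos δ sin H₀ = 1.5675×-0.11147×0.02967 + 0.99377×0.99956×0.99999 = -0.005184 + 0.993323 = 0.988139.
Q̄ = (S₀/π) × [bracket] = (1361/π) × 0.988139 = 428.08 W/m².
— Configuration B (φ=+53.8°):
cos H₀ = −tan(+53.8°) tan(+1.700°) = -0.0406, H₀ = 1.6114 rad.
Bracket: H₀ sin φ sin δ + cos φ cos δ sin H₀ = 1.6114×0.80696×0.02967 + 0.59061×0.99956×0.99918 = 0.038581 + 0.589866 = 0.628447.
Q̄ = (S₀/π) × [bracket] = (1361/π) × 0.628447 = 272.26 W/m².
Ratio Q̄_A / Q̄_B = 428.08 / 272.26 = 1.572.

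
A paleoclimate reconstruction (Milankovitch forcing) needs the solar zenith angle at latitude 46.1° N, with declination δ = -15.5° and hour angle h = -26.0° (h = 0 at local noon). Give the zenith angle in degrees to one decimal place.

cos θ_z = sin φ sin δ + cos φ cos δ cos h = -0.192559 + 0.600559 = 0.408000.
θ_z = arccos(0.408000) = 65.9°.

θ_z = 65.9°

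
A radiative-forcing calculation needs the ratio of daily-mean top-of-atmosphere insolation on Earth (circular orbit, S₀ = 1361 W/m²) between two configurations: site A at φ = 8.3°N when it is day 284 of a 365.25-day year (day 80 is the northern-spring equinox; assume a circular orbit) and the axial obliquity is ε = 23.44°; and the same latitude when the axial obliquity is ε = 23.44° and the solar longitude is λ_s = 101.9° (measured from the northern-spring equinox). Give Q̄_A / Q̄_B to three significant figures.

— Configuration A (φ=+8.3°):
Solar longitude: λ_s = 360° × (284 − 80)/365.25 = 201.068°.
sin δ = sin 23.44° × sin 201.068° = -0.14299, so δ = -8.221°.
cos H₀ = −tan(+8.3°) tan(-8.221°) = 0.0211, H₀ = 1.5497 rad.
Bracket: H₀ sin φ sin δ + cos φ cos δ sin H₀ = 1.5497×0.14436×-0.14299 + 0.98953×0.98972×0.99978 = -0.031989 + 0.979142 = 0.947153.
Q̄ = (S₀/π) × [bracket] = (1361/π) × 0.947153 = 410.33 W/m².
— Configuration B (φ=+8.3°):
Solar declination: sin δ = sin ε · sin λ_s = sin 23.44° × sin 101.9° = 0.38924, so δ = +22.907°.
cos H₀ = −tan(+8.3°) tan(+22.907°) = -0.0616, H₀ = 1.6325 rad.
Bracket: H₀ sin φ sin δ + cos φ cos δ sin H₀ = 1.6325×0.14436×0.38924 + 0.98953×0.92114×0.99810 = 0.091731 + 0.909764 = 1.001495.
Q̄ = (S₀/π) × [bracket] = (1361/π) × 1.001495 = 433.87 W/m².
Ratio Q̄_A / Q̄_B = 410.33 / 433.87 = 0.9457.

Q̄_A / Q̄_B ≈ 0.946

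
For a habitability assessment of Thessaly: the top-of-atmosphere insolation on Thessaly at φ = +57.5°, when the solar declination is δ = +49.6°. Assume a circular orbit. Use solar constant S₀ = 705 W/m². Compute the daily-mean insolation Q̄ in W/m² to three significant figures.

Q̄ ≈ 453 W/m²

cos H₀ = −tan(+57.5°) tan(+49.600°) = -1.8444 ≤ −1 ⇒ polar day, H₀ = π.
Bracket: H₀ sin φ sin δ + cos φ cos δ sin H₀ = 3.1416×0.84339×0.76154 + 0.53730×0.64812×0.00000 = 2.017772 + 0.000000 = 2.017772.
Q̄ = (S₀/π) × [bracket] = (705/π) × 2.017772 = 452.8 W/m².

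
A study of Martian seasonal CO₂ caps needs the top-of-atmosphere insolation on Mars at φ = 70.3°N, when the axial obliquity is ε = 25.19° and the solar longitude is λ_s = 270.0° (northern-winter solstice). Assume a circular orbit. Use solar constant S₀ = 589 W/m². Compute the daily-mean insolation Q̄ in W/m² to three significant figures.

Solar declination: sin δ = sin ε · sin λ_s = sin 25.19° × sin 270.0° = -0.42562, so δ = -25.190°.
cos H₀ = −tan(+70.3°) tan(-25.190°) = 1.3136 ≥ 1 ⇒ polar night, H₀ = 0 and Q̄ = 0.

Q̄ ≈ 0.00 W/m²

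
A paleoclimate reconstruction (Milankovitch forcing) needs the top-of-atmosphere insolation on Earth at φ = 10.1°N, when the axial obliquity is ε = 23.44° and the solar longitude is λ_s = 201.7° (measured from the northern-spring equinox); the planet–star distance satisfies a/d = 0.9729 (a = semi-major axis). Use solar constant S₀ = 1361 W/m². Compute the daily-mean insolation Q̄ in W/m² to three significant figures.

Q̄ ≈ 383 W/m²

Solar declination: sin δ = sin ε · sin λ_s = sin 23.44° × sin 201.7° = -0.14708, so δ = -8.458°.
cos H₀ = −tan(+10.1°) tan(-8.458°) = 0.0265, H₀ = 1.5443 rad.
Bracket: H₀ sin φ sin δ + cos φ cos δ sin H₀ = 1.5443×0.17537×-0.14708 + 0.98450×0.98912×0.99965 = -0.039833 + 0.973448 = 0.933615.
Inverse-square distance factor (a/d)² = 0.9729² = 0.946534.
Q̄ = (S₀/π) × 0.946534 × [bracket] = (1361/π) × 0.946534 × 0.933615 = 382.8 W/m².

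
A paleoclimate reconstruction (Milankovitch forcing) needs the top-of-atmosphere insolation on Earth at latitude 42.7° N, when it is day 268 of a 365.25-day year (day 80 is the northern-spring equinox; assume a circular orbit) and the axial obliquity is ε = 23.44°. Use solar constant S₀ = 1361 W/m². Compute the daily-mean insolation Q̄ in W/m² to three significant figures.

Q̄ ≈ 301 W/m²

Solar longitude: λ_s = 360° × (268 − 80)/365.25 = 185.298°.
sin δ = sin 23.44° × sin 185.298° = -0.03673, so δ = -2.105°.
cos H₀ = −tan(+42.7°) tan(-2.105°) = 0.0339, H₀ = 1.5369 rad.
Bracket: H₀ sin φ sin δ + cos φ cos δ sin H₀ = 1.5369×0.67816×-0.03673 + 0.73491×0.99933×0.99942 = -0.038282 + 0.733992 = 0.695710.
Q̄ = (S₀/π) × [bracket] = (1361/π) × 0.695710 = 301.4 W/m².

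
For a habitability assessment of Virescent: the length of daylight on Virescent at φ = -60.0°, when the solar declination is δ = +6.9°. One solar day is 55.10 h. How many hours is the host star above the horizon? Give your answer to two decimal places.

23.85 h

cos H₀ = −tan φ · tan δ = −tan(-60.0°) × tan(+6.900°) = 0.2096, so H₀ = 1.3596 rad = 77.90°.
Daylight = 2H₀/(2π) × 55.10 h = (1.3596/π) × 55.10 = 23.85 h.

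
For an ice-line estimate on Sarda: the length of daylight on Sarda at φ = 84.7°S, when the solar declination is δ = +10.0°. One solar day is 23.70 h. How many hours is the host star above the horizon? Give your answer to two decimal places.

cos H₀ = −tan φ · tan δ = 1.9007 ≥ 1, so the host star never rises (polar night) and H₀ = 0.
Daylight = 2H₀/(2π) × 23.70 h = (0.0000/π) × 23.70 = 0.00 h.

0.00 h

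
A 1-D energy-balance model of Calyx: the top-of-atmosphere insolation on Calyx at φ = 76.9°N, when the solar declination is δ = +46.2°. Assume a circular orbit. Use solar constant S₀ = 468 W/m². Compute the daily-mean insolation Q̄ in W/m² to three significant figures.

Q̄ ≈ 329 W/m²

cos H₀ = −tan(+76.9°) tan(+46.200°) = -4.4811 ≤ −1 ⇒ polar day, H₀ = π.
Bracket: H₀ sin φ sin δ + cos φ cos δ sin H₀ = 3.1416×0.97398×0.72176 + 0.22665×0.69214×0.00000 = 2.208481 + 0.000000 = 2.208481.
Q̄ = (S₀/π) × [bracket] = (468/π) × 2.208481 = 329.0 W/m².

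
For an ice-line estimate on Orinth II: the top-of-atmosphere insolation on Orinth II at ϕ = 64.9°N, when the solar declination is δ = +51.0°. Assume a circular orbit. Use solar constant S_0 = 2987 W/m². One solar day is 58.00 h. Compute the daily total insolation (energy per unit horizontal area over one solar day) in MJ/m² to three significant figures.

cos h₀ = −tan(+64.9°) tan(+51.000°) = -2.6362 ≤ −1 ⇒ polar day, h₀ = π.
Bracket: h₀ sin ϕ sin δ + cos ϕ cos δ sin h₀ = 3.1416×0.90557×0.77715 + 0.42420×0.62932×0.00000 = 2.210944 + 0.000000 = 2.210944.
Q̄ = (S_0/π) × [bracket] = (2987/π) × 2.210944 = 2102.1 W/m².
Daily total = Q̄ × 58.00 h × 3600 s/h = 2102.1 × 58.00 × 3600 / 10⁶ = 438.9 MJ/m².

439 MJ/m²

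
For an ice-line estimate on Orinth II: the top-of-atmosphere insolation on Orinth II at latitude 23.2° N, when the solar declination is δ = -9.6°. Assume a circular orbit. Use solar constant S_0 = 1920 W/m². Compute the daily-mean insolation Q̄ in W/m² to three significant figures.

Q̄ ≈ 492 W/m²

cos h₀ = −tan(+23.2°) tan(-9.600°) = 0.0725, h₀ = 1.4982 rad.
Bracket: h₀ sin ϕ sin δ + cos ϕ cos δ sin h₀ = 1.4982×0.39394×-0.16677 + 0.91914×0.98600×0.99737 = -0.098428 + 0.903889 = 0.805461.
Q̄ = (S_0/π) × [bracket] = (1920/π) × 0.805461 = 492.3 W/m².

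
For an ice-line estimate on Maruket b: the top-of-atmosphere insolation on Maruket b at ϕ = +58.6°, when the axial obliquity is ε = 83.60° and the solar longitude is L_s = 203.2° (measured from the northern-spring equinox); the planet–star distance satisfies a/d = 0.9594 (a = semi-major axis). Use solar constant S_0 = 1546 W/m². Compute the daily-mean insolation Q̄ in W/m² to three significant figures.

Q̄ ≈ 34.7 W/m²

Solar declination: sin δ = sin ε · sin L_s = sin 83.60° × sin 203.2° = -0.39149, so δ = -23.047°.
cos h₀ = −tan(+58.6°) tan(-23.047°) = 0.6970, h₀ = 0.7996 rad.
Bracket: h₀ sin ϕ sin δ + cos ϕ cos δ sin h₀ = 0.7996×0.85355×-0.39149 + 0.52101×0.92018×0.71708 = -0.267191 + 0.343785 = 0.076594.
Inverse-square distance factor (a/d)² = 0.9594² = 0.920448.
Q̄ = (S_0/π) × 0.920448 × [bracket] = (1546/π) × 0.920448 × 0.076594 = 34.69 W/m².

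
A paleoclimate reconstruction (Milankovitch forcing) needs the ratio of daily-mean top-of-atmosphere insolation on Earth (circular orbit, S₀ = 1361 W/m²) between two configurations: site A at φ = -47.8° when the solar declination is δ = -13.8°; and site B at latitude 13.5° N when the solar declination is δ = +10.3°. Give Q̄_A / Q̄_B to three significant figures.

— Configuration A (φ=-47.8°):
cos H₀ = −tan(-47.8°) tan(-13.800°) = -0.2709, H₀ = 1.8451 rad.
Bracket: H₀ sin φ sin δ + cos φ cos δ sin H₀ = 1.8451×-0.74080×-0.23853 + 0.67172×0.97113×0.96261 = 0.326035 + 0.627937 = 0.953972.
Q̄ = (S₀/π) × [bracket] = (1361/π) × 0.953972 = 413.28 W/m².
— Configuration B (φ=+13.5°):
cos H₀ = −tan(+13.5°) tan(+10.300°) = -0.0436, H₀ = 1.6144 rad.
Bracket: H₀ sin φ sin δ + cos φ cos δ sin H₀ = 1.6144×0.23345×0.17880 + 0.97237×0.98389×0.99905 = 0.067386 + 0.955796 = 1.023182.
Q̄ = (S₀/π) × [bracket] = (1361/π) × 1.023182 = 443.26 W/m².
Ratio Q̄_A / Q̄_B = 413.28 / 443.26 = 0.9324.

Q̄_A / Q̄_B ≈ 0.932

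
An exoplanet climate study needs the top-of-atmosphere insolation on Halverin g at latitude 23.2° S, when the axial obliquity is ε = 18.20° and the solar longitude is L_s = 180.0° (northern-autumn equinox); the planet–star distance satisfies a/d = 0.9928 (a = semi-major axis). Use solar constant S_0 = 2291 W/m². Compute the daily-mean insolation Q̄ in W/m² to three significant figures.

Q̄ ≈ 661 W/m²

Solar declination: sin δ = sin ε · sin L_s = sin 18.20° × sin 180.0° = 0.00000, so δ = +0.000°.
cos h₀ = −tan(-23.2°) tan(+0.000°) = 0.0000, h₀ = 1.5708 rad.
Bracket: h₀ sin ϕ sin δ + cos ϕ cos δ sin h₀ = 1.5708×-0.39394×0.00000 + 0.91914×1.00000×1.00000 = -0.000000 + 0.919140 = 0.919140.
Inverse-square distance factor (a/d)² = 0.9928² = 0.985652.
Q̄ = (S_0/π) × 0.985652 × [bracket] = (2291/π) × 0.985652 × 0.919140 = 660.7 W/m².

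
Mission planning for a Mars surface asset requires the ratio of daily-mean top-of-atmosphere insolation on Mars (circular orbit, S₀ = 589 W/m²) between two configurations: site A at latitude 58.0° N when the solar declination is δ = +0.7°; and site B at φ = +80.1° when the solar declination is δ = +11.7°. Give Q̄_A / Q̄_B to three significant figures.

Q̄_A / Q̄_B ≈ 0.870

— Configuration A (φ=+58.0°):
cos H₀ = −tan(+58.0°) tan(+0.700°) = -0.0196, H₀ = 1.5904 rad.
Bracket: H₀ sin φ sin δ + cos φ cos δ sin H₀ = 1.5904×0.84805×0.01222 + 0.52992×0.99993×0.99981 = 0.016482 + 0.529782 = 0.546264.
Q̄ = (S₀/π) × [bracket] = (589/π) × 0.546264 = 102.42 W/m².
— Configuration B (φ=+80.1°):
cos H₀ = −tan(+80.1°) tan(+11.700°) = -1.1866 ≤ −1 ⇒ polar day, H₀ = π.
Bracket: H₀ sin φ sin δ + cos φ cos δ sin H₀ = 3.1416×0.98511×0.20279 + 0.17193×0.97922×0.00000 = 0.627599 + 0.000000 = 0.627599.
Q̄ = (S₀/π) × [bracket] = (589/π) × 0.627599 = 117.67 W/m².
Ratio Q̄_A / Q̄_B = 102.42 / 117.67 = 0.8704.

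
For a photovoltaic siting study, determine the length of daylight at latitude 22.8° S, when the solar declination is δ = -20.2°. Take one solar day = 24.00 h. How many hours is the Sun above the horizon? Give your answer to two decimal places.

cos h₀ = −tan ϕ · tan δ = −tan(-22.8°) × tan(-20.200°) = -0.1547, so h₀ = 1.7261 rad = 98.90°.
Daylight = 2h₀/(2π) × 24.00 h = (1.7261/π) × 24.00 = 13.19 h.

13.19 h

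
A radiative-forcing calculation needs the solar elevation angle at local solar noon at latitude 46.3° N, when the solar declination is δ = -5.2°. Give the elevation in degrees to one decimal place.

38.5°

At local noon the hour angle is zero, so the zenith angle equals |φ − δ| = |+46.3° − (-5.200°)| = 51.500°.
Elevation = 90° − 51.500° = 38.5°.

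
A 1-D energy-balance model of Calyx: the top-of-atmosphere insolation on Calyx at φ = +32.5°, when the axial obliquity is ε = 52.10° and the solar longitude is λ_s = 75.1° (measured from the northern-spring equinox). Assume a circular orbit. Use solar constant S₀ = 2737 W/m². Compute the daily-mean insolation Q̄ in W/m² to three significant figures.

Solar declination: sin δ = sin ε · sin λ_s = sin 52.10° × sin 75.1° = 0.76255, so δ = +49.690°.
cos H₀ = −tan(+32.5°) tan(+49.690°) = -0.7509, H₀ = 2.4203 rad.
Bracket: H₀ sin φ sin δ + cos φ cos δ sin H₀ = 2.4203×0.53730×0.76255 + 0.84339×0.64693×0.66038 = 0.991641 + 0.360313 = 1.351954.
Q̄ = (S₀/π) × [bracket] = (2737/π) × 1.351954 = 1178 W/m².

Q̄ ≈ 1.18e+03 W/m²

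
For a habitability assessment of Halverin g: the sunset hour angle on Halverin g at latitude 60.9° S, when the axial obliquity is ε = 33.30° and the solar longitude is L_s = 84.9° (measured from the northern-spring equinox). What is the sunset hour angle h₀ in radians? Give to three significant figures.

Solar declination: sin δ = sin ε · sin L_s = sin 33.30° × sin 84.9° = 0.54685, so δ = +33.151°.
cos h₀ = −tan ϕ · tan δ = 1.1735 ≥ 1, so the host star never rises (polar night) and h₀ = 0.

h₀ = 0.00 rad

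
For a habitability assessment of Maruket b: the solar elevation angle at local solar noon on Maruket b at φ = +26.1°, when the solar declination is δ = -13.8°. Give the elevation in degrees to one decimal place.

At local noon the hour angle is zero, so the zenith angle equals |φ − δ| = |+26.1° − (-13.800°)| = 39.900°.
Elevation = 90° − 39.900° = 50.1°.

50.1°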